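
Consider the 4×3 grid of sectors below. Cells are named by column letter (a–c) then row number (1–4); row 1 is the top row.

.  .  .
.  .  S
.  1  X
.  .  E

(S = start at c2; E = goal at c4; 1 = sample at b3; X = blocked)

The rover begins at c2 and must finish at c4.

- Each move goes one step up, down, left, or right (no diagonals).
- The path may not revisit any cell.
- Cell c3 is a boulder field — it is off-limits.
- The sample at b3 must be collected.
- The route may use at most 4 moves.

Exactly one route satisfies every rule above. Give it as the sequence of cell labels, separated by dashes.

c2 - b2 - b3 - b4 - c4

The budget equals the shortest possible length, so every move has to be on a shortest route through the required cells.
Route from c2: left to b2, 2× down (reaching b4), right to c4 — 4 moves in all.
Check: all required cells visited; 4 ≤ 4 moves.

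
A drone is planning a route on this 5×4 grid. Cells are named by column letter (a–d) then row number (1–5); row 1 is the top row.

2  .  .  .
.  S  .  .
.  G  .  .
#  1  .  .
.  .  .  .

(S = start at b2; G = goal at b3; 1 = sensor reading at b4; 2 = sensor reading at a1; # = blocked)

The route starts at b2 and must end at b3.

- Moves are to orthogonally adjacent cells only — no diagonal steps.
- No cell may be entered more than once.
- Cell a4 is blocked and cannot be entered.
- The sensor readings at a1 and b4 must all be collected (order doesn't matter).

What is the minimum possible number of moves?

Any route passes through a1 and b4 in some order between b2 and b3. Summing Manhattan distances along each leg and taking the cheapest ordering (b2 → a1 → b4 → b3) gives a lower bound of 2 + 4 + 1 = 7 moves.
The shortest route satisfying every rule uses 9 moves: b2 → a2 → a1 → b1 → c1 → c2 → c3 → c4 → b4 → b3.
The bound of 7 isn't tight here; checking systematically, no route of length 7 through 8 satisfies every constraint, so 9 is the minimum.

9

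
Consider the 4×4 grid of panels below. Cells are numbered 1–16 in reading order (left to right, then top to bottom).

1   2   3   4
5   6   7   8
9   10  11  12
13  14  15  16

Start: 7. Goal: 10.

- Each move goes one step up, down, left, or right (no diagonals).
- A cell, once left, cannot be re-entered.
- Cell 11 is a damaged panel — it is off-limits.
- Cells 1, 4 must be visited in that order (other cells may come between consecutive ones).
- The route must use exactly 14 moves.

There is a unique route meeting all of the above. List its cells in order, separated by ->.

The waypoints must appear in the order 1, 4, with no cell reused.
Route from 7: 2× left (reaching 5), up to 1, 3× right (reaching 4), 3× down (reaching 16), 3× left (reaching 13), up to 9, right to 10 — 14 moves in all.
Check: order respected (1 at step 3, 4 at step 6); 14 moves as required.

7 -> 6 -> 5 -> 1 -> 2 -> 3 -> 4 -> 8 -> 12 -> 16 -> 15 -> 14 -> 13 -> 9 -> 10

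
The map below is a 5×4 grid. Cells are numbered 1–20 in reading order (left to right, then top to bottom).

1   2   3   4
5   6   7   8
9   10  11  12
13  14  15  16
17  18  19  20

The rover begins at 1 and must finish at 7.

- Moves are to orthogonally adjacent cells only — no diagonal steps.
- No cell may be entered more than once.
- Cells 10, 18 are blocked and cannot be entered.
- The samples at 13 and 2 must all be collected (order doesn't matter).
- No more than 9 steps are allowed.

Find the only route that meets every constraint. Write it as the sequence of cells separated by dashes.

The 9-move cap with required stops at 13, 2 leaves no slack for detours.
Route from 1: right to 2, down to 6, left to 5, 2× down (reaching 13), 2× right (reaching 15), 2× up (reaching 7) — 9 moves in all.
Check: all required cells visited; 9 ≤ 9 moves.

1 - 2 - 6 - 5 - 9 - 13 - 14 - 15 - 11 - 7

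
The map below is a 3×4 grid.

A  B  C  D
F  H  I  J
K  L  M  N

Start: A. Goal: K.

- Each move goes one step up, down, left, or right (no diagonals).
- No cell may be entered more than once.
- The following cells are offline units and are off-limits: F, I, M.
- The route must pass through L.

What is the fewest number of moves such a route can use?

Any route passes through L somewhere between A and K. Summing Manhattan distances along the two legs (A → L → K) gives a lower bound of 3 + 1 = 4 moves.
A route of 4 moves achieves this: A → B → H → L → K.
Since 4 matches the lower bound, it is optimal.

4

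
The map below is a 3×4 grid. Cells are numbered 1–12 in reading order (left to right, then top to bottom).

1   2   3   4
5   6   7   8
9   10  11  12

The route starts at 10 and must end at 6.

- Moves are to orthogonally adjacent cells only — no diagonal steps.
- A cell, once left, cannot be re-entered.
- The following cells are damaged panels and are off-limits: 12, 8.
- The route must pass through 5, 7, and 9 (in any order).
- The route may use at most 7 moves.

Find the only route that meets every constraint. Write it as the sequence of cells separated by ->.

The budget equals the shortest possible length, so every move has to be on a shortest route through the required cells.
Route from 10: left 1 to 9, up 2 to 1, right 2 to 3, down 1 to 7, left 1 to 6 — 7 moves in all.
Check: all required cells visited; 7 ≤ 7 moves.

10 -> 9 -> 5 -> 1 -> 2 -> 3 -> 7 -> 6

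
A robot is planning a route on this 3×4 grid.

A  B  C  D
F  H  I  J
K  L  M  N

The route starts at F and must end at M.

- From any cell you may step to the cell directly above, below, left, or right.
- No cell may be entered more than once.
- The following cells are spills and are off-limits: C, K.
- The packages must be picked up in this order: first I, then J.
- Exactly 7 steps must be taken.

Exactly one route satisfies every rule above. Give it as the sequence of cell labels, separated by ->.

The waypoints must appear in the order I, J, with no cell reused.
Route from F: up 1 to A, right 1 to B, down 1 to H, right 2 to J, down 1 to N, left 1 to M — 7 moves in all.
Check: order respected (I at step 4, J at step 5); 7 moves as required.

F -> A -> B -> H -> I -> J -> N -> M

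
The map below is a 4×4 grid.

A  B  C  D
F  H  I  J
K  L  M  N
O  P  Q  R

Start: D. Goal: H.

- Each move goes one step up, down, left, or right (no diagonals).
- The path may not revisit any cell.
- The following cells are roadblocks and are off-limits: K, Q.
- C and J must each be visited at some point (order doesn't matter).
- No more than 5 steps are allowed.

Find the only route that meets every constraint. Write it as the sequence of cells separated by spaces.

D J I C B H

The budget equals the shortest possible length, so every move has to be on a shortest route through the required cells.
Route from D: down 1 to J, left 1 to I, up 1 to C, left 1 to B, down 1 to H — 5 moves in all.
Check: all required cells visited; 5 ≤ 5 moves.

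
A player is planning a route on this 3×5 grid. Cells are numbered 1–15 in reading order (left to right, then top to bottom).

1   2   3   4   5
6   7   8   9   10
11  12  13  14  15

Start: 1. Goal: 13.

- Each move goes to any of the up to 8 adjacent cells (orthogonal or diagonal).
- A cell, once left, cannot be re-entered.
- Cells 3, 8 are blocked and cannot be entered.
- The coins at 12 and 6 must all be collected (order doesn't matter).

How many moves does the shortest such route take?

Any route passes through 12 and 6 in some order between 1 and 13. Summing Chebyshev distances along each leg and taking the cheapest ordering (1 → 6 → 12 → 13) gives a lower bound of 1 + 1 + 1 = 3 moves.
A route of 3 moves achieves this: 1 → 6 → 12 → 13.
Since 3 matches the lower bound, it is optimal.

3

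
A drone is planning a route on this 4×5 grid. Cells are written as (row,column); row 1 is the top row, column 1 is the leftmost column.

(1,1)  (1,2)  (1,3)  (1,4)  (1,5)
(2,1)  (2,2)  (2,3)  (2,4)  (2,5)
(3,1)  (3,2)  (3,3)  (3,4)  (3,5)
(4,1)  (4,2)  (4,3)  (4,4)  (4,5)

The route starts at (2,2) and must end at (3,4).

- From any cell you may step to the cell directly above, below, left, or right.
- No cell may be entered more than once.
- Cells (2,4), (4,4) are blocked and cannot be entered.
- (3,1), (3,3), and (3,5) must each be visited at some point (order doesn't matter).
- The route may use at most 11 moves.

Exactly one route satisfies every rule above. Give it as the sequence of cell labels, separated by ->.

The 11-move cap with required stops at (3,1), (3,3), (3,5) leaves no slack for detours.
Route from (2,2): left 1 to (2,1), down 1 to (3,1), right 2 to (3,3), up 2 to (1,3), right 2 to (1,5), down 2 to (3,5), left 1 to (3,4) — 11 moves in all.
Check: all required cells visited; 11 ≤ 11 moves.

(2,2) -> (2,1) -> (3,1) -> (3,2) -> (3,3) -> (2,3) -> (1,3) -> (1,4) -> (1,5) -> (2,5) -> (3,5) -> (3,4)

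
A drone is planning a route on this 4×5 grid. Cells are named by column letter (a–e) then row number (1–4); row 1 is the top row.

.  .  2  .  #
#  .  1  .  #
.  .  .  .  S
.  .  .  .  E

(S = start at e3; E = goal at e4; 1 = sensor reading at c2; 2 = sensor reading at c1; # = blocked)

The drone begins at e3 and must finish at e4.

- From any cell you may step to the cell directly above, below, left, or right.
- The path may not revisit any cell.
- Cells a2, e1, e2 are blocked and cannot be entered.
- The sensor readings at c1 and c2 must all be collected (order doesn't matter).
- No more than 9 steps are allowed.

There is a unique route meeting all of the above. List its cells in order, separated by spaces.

The 9-move cap with required stops at c1, c2 leaves no slack for detours.
Route from e3: left to d3, 2× up (reaching d1), left to c1, 3× down (reaching c4), 2× right (reaching e4) — 9 moves in all.
Check: all required cells visited; 9 ≤ 9 moves.

e3 d3 d2 d1 c1 c2 c3 c4 d4 e4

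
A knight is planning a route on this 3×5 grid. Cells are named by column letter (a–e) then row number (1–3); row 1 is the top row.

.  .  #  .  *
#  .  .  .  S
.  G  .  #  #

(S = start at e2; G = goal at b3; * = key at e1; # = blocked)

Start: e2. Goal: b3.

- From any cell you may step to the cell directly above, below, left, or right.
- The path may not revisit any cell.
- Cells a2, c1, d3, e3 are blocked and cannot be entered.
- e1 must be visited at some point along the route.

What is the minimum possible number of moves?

6

Any route passes through e1 somewhere between e2 and b3. Summing Manhattan distances along the two legs (e2 → e1 → b3) gives a lower bound of 1 + 5 = 6 moves.
A route of 6 moves achieves this: e2 → e1 → d1 → d2 → c2 → c3 → b3.
Since 6 matches the lower bound, it is optimal.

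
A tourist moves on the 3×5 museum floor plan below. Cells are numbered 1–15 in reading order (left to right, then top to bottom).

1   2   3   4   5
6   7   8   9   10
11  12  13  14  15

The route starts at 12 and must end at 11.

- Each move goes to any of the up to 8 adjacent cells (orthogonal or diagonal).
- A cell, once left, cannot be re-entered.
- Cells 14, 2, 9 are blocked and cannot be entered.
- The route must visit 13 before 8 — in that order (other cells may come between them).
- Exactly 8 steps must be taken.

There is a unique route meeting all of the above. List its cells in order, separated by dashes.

The waypoints must appear in the order 13, 8, with no cell reused.
Route from 12: right to 13, up to 8, up-right to 4, left to 3, down-left to 7, up-left to 1, 2× down (reaching 11) — 8 moves in all.
Check: order respected (13 at step 1, 8 at step 2); 8 moves as required.

12 - 13 - 8 - 4 - 3 - 7 - 1 - 6 - 11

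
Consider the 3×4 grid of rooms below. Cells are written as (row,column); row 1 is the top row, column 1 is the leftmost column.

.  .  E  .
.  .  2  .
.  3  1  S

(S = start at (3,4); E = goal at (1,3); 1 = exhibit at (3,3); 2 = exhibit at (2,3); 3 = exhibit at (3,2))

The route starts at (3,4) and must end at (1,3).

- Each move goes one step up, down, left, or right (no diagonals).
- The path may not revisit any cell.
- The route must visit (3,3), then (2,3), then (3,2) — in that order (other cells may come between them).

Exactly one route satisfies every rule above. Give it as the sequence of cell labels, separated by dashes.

(3,4) - (3,3) - (2,3) - (2,2) - (3,2) - (3,1) - (2,1) - (1,1) - (1,2) - (1,3)

The waypoints must appear in the order (3,3), (2,3), (3,2), with no cell reused.
Route from (3,4): left to (3,3), up to (2,3), left to (2,2), down to (3,2), left to (3,1), 2× up (reaching (1,1)), 2× right (reaching (1,3)) — 9 moves in all.
Check: order respected (1 at step 1, 2 at step 2, 3 at step 4).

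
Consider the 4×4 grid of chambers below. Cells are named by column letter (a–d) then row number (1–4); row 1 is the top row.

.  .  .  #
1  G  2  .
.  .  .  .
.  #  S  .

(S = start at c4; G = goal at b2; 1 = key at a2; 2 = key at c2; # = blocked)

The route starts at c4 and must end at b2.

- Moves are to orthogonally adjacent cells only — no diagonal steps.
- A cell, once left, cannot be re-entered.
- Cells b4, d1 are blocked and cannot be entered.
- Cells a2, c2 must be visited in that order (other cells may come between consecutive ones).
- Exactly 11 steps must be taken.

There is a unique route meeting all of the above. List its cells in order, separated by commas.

The waypoints must appear in the order a2, c2, with no cell reused.
Route from c4: right to d4, up to d3, 3× left (reaching a3), 2× up (reaching a1), 2× right (reaching c1), down to c2, left to b2 — 11 moves in all.
Check: order respected (1 at step 6, 2 at step 10); 11 moves as required.

c4, d4, d3, c3, b3, a3, a2, a1, b1, c1, c2, b2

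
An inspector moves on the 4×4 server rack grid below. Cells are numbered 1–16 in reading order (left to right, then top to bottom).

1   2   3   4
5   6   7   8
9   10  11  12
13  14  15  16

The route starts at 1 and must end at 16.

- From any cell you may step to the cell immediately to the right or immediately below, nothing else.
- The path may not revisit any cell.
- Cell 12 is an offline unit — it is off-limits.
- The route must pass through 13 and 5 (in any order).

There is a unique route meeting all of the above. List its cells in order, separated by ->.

1 -> 5 -> 9 -> 13 -> 14 -> 15 -> 16

Moves only go right or down, so the column and row indices never decrease.
Route from 1: 3× down (reaching 13), 3× right (reaching 16) — 6 moves in all.
Check: all required cells visited.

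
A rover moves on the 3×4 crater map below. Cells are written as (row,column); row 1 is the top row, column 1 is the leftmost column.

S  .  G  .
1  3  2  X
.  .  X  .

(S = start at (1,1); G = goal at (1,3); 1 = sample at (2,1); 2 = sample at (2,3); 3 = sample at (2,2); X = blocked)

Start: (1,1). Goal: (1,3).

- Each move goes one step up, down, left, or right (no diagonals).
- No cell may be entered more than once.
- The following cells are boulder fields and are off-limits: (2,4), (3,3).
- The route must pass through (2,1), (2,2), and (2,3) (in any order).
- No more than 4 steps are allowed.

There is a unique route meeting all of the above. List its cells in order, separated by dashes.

(1,1) - (2,1) - (2,2) - (2,3) - (1,3)

The budget equals the shortest possible length, so every move has to be on a shortest route through the required cells.
Route from (1,1): down 1 to (2,1), right 2 to (2,3), up 1 to (1,3) — 4 moves in all.
Check: all required cells visited; 4 ≤ 4 moves.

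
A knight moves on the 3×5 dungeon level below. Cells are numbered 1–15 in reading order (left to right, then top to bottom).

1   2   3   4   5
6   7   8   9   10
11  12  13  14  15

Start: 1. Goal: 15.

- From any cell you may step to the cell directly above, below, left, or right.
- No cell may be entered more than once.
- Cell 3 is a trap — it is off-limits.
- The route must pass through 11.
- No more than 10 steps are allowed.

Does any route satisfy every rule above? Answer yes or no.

yes

One route that works: 1 → 6 → 11 → 12 → 13 → 14 → 15.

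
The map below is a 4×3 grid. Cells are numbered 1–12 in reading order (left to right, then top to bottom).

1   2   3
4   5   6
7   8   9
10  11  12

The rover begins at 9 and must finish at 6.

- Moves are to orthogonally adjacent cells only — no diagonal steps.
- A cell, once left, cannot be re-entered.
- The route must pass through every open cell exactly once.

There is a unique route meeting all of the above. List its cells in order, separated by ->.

Need to visit all 12 open cells exactly once, starting at 9 and ending at 6.
Cell 1 has only two open neighbours (4 and 2), so the path must pass straight through it: one of those is the cell it's entered from and the other is where it exits.
Route from 9: down 1 to 12, left 2 to 10, up 1 to 7, right 1 to 8, up 1 to 5, left 1 to 4, up 1 to 1, right 2 to 3, down 1 to 6 — 11 moves in all.
Check: all 12 open cells covered.

9 -> 12 -> 11 -> 10 -> 7 -> 8 -> 5 -> 4 -> 1 -> 2 -> 3 -> 6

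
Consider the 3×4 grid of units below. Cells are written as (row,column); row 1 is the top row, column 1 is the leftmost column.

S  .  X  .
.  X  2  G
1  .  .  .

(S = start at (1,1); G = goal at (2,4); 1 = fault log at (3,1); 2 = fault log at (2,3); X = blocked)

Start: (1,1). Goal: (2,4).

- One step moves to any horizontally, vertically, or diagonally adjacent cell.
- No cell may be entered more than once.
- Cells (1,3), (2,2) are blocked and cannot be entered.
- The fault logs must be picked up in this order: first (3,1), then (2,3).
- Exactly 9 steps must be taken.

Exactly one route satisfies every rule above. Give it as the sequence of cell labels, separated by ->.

The waypoints must appear in the order (3,1), (2,3), with no cell reused.
Route from (1,1): right 1 to (1,2), down-left 1 to (2,1), down 1 to (3,1), right 3 to (3,4), up-left 1 to (2,3), up-right 1 to (1,4), down 1 to (2,4) — 9 moves in all.
Check: order respected (1 at step 3, 2 at step 7); 9 moves as required.

(1,1) -> (1,2) -> (2,1) -> (3,1) -> (3,2) -> (3,3) -> (3,4) -> (2,3) -> (1,4) -> (2,4)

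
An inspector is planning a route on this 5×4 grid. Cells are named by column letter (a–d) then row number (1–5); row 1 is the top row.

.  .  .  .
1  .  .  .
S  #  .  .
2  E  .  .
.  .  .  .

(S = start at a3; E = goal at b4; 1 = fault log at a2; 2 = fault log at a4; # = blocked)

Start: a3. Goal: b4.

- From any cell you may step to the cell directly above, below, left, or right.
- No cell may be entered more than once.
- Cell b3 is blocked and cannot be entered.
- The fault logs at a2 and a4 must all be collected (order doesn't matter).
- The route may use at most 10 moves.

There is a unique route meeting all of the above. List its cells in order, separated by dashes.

a3 - a2 - b2 - c2 - c3 - c4 - c5 - b5 - a5 - a4 - b4

The budget equals the shortest possible length, so every move has to be on a shortest route through the required cells.
Route from a3: up to a2, 2× right (reaching c2), 3× down (reaching c5), 2× left (reaching a5), up to a4, right to b4 — 10 moves in all.
Check: all required cells visited; 10 ≤ 10 moves.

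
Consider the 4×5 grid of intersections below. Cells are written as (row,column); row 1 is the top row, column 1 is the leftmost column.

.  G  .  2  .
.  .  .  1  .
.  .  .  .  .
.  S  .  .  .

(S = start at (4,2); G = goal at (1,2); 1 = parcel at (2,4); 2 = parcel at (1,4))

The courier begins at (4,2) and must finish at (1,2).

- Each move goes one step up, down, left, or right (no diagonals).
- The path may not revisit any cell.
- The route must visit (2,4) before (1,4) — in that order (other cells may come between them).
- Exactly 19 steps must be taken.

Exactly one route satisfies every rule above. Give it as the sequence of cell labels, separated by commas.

(4,2), (4,1), (3,1), (3,2), (3,3), (4,3), (4,4), (4,5), (3,5), (3,4), (2,4), (2,5), (1,5), (1,4), (1,3), (2,3), (2,2), (2,1), (1,1), (1,2)

The waypoints must appear in the order (2,4), (1,4), with no cell reused.
Route from (4,2): left 1 to (4,1), up 1 to (3,1), right 2 to (3,3), down 1 to (4,3), right 2 to (4,5), up 1 to (3,5), left 1 to (3,4), up 1 to (2,4), right 1 to (2,5), up 1 to (1,5), left 2 to (1,3), down 1 to (2,3), left 2 to (2,1), up 1 to (1,1), right 1 to (1,2) — 19 moves in all.
Check: order respected (1 at step 10, 2 at step 13); 19 moves as required.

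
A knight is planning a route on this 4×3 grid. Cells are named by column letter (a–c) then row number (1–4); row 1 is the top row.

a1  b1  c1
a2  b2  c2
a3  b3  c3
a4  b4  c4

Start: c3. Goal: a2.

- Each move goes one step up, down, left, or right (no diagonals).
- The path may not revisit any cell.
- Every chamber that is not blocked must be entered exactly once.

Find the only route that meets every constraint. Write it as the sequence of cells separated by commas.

c3, c4, b4, a4, a3, b3, b2, c2, c1, b1, a1, a2

Need to visit all 12 open cells exactly once, starting at c3 and ending at a2.
Cell a4 has only two open neighbours (a3 and b4), so the path must pass straight through it: one of those is the cell it's entered from and the other is where it exits.
Route from c3: down 1 to c4, left 2 to a4, up 1 to a3, right 1 to b3, up 1 to b2, right 1 to c2, up 1 to c1, left 2 to a1, down 1 to a2 — 11 moves in all.
Check: all 12 open cells covered.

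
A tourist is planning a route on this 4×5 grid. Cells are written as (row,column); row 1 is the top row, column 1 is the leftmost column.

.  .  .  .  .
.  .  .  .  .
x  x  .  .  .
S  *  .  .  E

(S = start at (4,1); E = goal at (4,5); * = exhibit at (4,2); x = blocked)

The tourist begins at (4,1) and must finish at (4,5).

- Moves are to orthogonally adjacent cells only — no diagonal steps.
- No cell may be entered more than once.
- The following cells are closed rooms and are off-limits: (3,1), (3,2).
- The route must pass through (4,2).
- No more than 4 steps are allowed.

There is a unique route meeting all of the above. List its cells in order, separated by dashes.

(4,1) - (4,2) - (4,3) - (4,4) - (4,5)

The budget equals the shortest possible length, so every move has to be on a shortest route through the required cells.
Route from (4,1): right 4 to (4,5) — 4 moves in all.
Check: all required cells visited; 4 ≤ 4 moves.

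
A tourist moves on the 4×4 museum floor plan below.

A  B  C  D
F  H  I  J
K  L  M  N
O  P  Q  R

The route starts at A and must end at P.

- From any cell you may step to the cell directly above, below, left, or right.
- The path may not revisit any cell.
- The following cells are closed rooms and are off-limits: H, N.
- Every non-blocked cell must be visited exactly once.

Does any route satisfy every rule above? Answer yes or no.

no

Cell R has only one open neighbour but is neither the start nor the goal, so a Hamiltonian route would have to both enter and leave it through the same neighbour — impossible without revisiting.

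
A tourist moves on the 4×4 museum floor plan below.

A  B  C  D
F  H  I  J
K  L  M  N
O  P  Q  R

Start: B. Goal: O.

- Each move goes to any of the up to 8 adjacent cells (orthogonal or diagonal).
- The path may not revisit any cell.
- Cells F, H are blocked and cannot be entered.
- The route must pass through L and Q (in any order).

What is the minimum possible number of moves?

Any route passes through L and Q in some order between B and O. Summing Chebyshev distances along each leg and taking the cheapest ordering (B → L → Q → O) gives a lower bound of 2 + 1 + 2 = 5 moves.
A route of 5 moves achieves this: B → I → L → Q → P → O.
Since 5 matches the lower bound, it is optimal.

5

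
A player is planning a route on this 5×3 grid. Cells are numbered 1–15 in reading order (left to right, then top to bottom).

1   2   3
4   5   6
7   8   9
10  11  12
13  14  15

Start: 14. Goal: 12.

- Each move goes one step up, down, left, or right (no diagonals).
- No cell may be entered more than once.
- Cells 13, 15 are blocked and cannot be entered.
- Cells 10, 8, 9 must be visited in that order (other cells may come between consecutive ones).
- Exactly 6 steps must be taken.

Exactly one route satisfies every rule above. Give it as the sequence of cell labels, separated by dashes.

The waypoints must appear in the order 10, 8, 9, with no cell reused.
Route from 14: up 1 to 11, left 1 to 10, up 1 to 7, right 2 to 9, down 1 to 12 — 6 moves in all.
Check: order respected (10 at step 2, 8 at step 4, 9 at step 5); 6 moves as required.

14 - 11 - 10 - 7 - 8 - 9 - 12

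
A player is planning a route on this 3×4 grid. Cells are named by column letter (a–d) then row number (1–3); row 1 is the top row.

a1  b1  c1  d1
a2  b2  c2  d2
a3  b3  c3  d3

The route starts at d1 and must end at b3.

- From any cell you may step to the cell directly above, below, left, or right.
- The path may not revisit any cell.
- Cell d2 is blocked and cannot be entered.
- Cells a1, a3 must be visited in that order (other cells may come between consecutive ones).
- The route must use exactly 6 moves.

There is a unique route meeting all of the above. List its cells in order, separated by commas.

The waypoints must appear in the order a1, a3, with no cell reused.
Route from d1: 3× left (reaching a1), 2× down (reaching a3), right to b3 — 6 moves in all.
Check: order respected (a1 at step 3, a3 at step 5); 6 moves as required.

d1, c1, b1, a1, a2, a3, b3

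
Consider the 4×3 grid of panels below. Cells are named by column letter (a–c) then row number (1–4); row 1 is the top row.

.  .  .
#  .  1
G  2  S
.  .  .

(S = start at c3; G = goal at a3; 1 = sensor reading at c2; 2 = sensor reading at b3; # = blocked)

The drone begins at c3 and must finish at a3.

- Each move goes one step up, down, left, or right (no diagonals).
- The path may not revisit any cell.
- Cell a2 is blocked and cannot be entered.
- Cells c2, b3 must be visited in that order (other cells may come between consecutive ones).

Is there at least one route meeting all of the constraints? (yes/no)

One route that works: c3 → c2 → b2 → b3 → a3.

yes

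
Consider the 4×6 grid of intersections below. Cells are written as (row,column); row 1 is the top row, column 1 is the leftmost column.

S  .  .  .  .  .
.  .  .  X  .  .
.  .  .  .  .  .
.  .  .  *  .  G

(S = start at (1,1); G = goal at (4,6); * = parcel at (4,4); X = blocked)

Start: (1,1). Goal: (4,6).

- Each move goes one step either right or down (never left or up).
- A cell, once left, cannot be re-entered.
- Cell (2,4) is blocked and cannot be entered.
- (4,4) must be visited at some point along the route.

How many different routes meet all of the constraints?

16

A right/down-only route from (1,1) to (4,6) makes exactly 3 down-moves and 5 right-moves in some order.
With no other constraints that would be C(8,3) = 56 routes.
Split at (4,4) and multiply the segment counts (each segment already excludes blocked cells): (1,1)→(4,4): 16; (4,4)→(4,6): 1; product = 16.
That gives 16 routes.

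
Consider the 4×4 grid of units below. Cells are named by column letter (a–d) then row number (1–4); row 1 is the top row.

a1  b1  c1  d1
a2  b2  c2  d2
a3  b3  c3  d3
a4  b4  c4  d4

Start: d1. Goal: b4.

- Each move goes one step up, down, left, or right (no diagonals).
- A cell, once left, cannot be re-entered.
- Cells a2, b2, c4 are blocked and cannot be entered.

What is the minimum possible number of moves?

5

The Manhattan distance from d1 to b4 is |1−4| + |4−2| = 5, so at least 5 moves are needed.
A route of 5 moves achieves this: d1 → d2 → d3 → c3 → b3 → b4.
Since 5 matches the lower bound, it is optimal.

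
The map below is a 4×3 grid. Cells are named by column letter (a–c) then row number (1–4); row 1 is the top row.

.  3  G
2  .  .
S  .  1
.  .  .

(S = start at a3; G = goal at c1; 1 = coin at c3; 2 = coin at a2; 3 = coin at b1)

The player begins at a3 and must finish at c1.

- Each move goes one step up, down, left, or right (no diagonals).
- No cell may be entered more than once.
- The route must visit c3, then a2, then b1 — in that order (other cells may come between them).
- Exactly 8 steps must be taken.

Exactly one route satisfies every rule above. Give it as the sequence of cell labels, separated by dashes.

a3 - b3 - c3 - c2 - b2 - a2 - a1 - b1 - c1

The waypoints must appear in the order c3, a2, b1, with no cell reused.
Route from a3: 2× right (reaching c3), up to c2, 2× left (reaching a2), up to a1, 2× right (reaching c1) — 8 moves in all.
Check: order respected (1 at step 2, 2 at step 5, 3 at step 7); 8 moves as required.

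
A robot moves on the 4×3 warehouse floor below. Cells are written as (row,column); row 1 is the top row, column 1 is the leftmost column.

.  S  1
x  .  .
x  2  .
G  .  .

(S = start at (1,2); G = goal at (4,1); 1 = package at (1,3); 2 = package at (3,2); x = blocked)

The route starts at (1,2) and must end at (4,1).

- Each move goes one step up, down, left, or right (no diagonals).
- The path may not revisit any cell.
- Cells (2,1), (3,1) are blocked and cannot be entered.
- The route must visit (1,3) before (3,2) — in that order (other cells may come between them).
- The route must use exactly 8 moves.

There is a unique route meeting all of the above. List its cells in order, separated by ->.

The waypoints must appear in the order (1,3), (3,2), with no cell reused.
Route from (1,2): right 1 to (1,3), down 1 to (2,3), left 1 to (2,2), down 1 to (3,2), right 1 to (3,3), down 1 to (4,3), left 2 to (4,1) — 8 moves in all.
Check: order respected (1 at step 1, 2 at step 4); 8 moves as required.

(1,2) -> (1,3) -> (2,3) -> (2,2) -> (3,2) -> (3,3) -> (4,3) -> (4,2) -> (4,1)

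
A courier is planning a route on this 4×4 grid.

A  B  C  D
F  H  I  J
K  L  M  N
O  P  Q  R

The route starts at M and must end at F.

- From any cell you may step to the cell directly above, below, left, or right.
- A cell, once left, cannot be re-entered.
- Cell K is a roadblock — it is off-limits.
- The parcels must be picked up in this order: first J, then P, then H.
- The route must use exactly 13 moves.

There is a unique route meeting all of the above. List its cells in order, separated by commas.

M, I, C, D, J, N, R, Q, P, L, H, B, A, F

The waypoints must appear in the order J, P, H, with no cell reused.
Route from M: 2× up (reaching C), right to D, 3× down (reaching R), 2× left (reaching P), 3× up (reaching B), left to A, down to F — 13 moves in all.
Check: order respected (J at step 4, P at step 8, H at step 10); 13 moves as required.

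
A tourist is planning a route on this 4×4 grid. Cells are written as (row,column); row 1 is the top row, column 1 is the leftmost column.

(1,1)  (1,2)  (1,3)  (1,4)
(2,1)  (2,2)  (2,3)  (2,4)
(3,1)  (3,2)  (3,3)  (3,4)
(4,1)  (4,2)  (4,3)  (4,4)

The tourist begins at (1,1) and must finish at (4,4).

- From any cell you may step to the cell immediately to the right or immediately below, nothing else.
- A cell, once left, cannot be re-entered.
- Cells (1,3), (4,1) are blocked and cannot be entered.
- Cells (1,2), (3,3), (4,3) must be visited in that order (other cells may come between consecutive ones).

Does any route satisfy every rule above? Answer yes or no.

One route that works: (1,1) → (1,2) → (2,2) → (3,2) → (3,3) → (4,3) → (4,4).

yes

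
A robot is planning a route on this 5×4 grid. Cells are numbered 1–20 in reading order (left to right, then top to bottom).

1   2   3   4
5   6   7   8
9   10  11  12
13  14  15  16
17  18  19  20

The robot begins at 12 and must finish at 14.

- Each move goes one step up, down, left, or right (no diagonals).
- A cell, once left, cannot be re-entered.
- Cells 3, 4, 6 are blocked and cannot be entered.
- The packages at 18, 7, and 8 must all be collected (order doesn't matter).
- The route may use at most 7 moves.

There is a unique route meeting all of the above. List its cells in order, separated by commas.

12, 8, 7, 11, 15, 19, 18, 14

Any route must reach 18, 7, and 8 and still end at 14 within 7 moves, so the order of the required stops is forced.
Route from 12: up to 8, left to 7, 3× down (reaching 19), left to 18, up to 14 — 7 moves in all.
Check: all required cells visited; 7 ≤ 7 moves.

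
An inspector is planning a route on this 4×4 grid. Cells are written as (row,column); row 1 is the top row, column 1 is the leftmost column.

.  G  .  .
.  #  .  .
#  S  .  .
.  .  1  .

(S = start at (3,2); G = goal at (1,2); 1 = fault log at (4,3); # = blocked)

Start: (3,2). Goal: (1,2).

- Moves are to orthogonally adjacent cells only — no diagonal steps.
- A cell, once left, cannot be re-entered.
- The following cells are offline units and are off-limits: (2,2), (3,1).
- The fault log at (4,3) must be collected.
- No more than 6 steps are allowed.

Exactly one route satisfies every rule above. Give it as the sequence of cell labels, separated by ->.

(3,2) -> (4,2) -> (4,3) -> (3,3) -> (2,3) -> (1,3) -> (1,2)

The 6-move cap with required stops at (4,3) leaves no slack for detours.
Route from (3,2): down 1 to (4,2), right 1 to (4,3), up 3 to (1,3), left 1 to (1,2) — 6 moves in all.
Check: all required cells visited; 6 ≤ 6 moves.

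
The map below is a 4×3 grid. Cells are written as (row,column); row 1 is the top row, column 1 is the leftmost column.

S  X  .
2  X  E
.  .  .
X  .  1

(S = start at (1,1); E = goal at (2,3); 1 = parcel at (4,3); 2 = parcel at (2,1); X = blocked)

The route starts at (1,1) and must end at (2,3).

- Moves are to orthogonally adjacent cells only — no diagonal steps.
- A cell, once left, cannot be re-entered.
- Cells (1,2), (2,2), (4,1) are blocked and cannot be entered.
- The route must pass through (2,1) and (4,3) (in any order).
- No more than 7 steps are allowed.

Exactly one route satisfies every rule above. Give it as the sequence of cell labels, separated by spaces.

(1,1) (2,1) (3,1) (3,2) (4,2) (4,3) (3,3) (2,3)

The 7-move cap with required stops at (2,1), (4,3) leaves no slack for detours.
Route from (1,1): 2× down (reaching (3,1)), right to (3,2), down to (4,2), right to (4,3), 2× up (reaching (2,3)) — 7 moves in all.
Check: all required cells visited; 7 ≤ 7 moves.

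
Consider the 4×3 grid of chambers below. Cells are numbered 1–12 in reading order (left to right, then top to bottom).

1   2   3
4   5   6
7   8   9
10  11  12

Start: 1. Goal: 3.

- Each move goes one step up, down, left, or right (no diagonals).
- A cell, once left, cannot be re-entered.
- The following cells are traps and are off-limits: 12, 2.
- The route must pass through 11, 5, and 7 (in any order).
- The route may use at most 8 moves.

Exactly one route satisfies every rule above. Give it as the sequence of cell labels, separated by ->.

The budget equals the shortest possible length, so every move has to be on a shortest route through the required cells.
Route from 1: down 3 to 10, right 1 to 11, up 2 to 5, right 1 to 6, up 1 to 3 — 8 moves in all.
Check: all required cells visited; 8 ≤ 8 moves.

1 -> 4 -> 7 -> 10 -> 11 -> 8 -> 5 -> 6 -> 3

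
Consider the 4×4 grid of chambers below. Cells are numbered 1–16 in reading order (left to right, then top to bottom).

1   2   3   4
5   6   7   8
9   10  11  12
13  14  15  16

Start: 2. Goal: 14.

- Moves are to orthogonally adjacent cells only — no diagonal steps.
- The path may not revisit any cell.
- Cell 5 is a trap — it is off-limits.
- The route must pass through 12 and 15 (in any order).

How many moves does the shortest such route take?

Any route passes through 12 and 15 in some order between 2 and 14. Summing Manhattan distances along each leg and taking the cheapest ordering (2 → 12 → 15 → 14) gives a lower bound of 4 + 2 + 1 = 7 moves.
A route of 7 moves achieves this: 2 → 6 → 10 → 11 → 12 → 16 → 15 → 14.
Since 7 matches the lower bound, it is optimal.

7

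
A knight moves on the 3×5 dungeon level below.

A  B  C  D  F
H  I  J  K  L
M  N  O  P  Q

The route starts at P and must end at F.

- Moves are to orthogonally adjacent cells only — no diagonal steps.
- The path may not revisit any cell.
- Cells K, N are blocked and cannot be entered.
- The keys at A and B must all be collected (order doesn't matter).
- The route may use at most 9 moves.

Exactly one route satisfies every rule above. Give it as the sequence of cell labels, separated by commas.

The budget equals the shortest possible length, so every move has to be on a shortest route through the required cells.
Route from P: left 1 to O, up 1 to J, left 2 to H, up 1 to A, right 4 to F — 9 moves in all.
Check: all required cells visited; 9 ≤ 9 moves.

P, O, J, I, H, A, B, C, D, F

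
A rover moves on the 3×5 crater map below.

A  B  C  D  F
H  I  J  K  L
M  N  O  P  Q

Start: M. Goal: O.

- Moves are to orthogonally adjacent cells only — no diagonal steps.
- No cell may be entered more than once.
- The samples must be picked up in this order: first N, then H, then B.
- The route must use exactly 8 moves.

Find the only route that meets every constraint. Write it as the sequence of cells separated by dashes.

The waypoints must appear in the order N, H, B, with no cell reused.
Route from M: right 1 to N, up 1 to I, left 1 to H, up 1 to A, right 2 to C, down 2 to O — 8 moves in all.
Check: order respected (N at step 1, H at step 3, B at step 5); 8 moves as required.

M - N - I - H - A - B - C - J - O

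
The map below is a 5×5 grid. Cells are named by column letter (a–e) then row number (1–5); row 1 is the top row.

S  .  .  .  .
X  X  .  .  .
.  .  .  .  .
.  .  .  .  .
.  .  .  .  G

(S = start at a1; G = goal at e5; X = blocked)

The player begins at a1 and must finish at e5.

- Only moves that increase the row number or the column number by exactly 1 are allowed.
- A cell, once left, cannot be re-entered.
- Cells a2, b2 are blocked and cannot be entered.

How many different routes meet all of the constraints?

A right/down-only route from a1 to e5 makes exactly 4 down-moves and 4 right-moves in some order.
With no other constraints that would be C(8,4) = 70 routes.
Subtract routes through each blocked cell (inclusion–exclusion for overlaps): − through a2: 35 − through b2: 40 + through a2&b2: 20 → 15.
That gives 15 routes.

15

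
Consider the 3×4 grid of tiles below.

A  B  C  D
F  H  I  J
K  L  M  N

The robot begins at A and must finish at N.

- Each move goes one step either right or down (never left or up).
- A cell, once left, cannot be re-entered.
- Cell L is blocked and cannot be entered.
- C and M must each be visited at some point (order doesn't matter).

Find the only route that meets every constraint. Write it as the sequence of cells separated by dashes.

A - B - C - I - M - N

Moves only go right or down, so the column and row indices never decrease.
Route from A: 2× right (reaching C), 2× down (reaching M), right to N — 5 moves in all.
Check: all required cells visited.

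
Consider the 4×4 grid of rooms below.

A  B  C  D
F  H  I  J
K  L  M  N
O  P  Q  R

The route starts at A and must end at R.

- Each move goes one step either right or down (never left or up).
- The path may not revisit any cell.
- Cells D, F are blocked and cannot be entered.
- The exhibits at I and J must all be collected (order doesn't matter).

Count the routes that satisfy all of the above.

A right/down-only route from A to R makes exactly 3 down-moves and 3 right-moves in some order.
With no other constraints that would be C(6,3) = 20 routes.
A monotone route can only reach the required cells in the order I, J, so split there and multiply the segment counts (each segment already excludes blocked cells): A→I: 2; I→J: 1; J→R: 1; product = 2.
That gives 2 routes.

2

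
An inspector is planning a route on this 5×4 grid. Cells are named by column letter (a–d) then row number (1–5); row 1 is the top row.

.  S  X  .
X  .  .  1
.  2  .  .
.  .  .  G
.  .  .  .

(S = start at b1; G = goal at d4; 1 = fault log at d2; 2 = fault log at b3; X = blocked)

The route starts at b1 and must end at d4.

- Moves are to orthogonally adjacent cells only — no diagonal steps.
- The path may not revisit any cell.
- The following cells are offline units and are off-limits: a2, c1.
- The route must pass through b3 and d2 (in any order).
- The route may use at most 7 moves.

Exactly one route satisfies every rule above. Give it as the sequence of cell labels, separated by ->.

Any route must reach b3 and d2 and still end at d4 within 7 moves, so the order of the required stops is forced.
Route from b1: 2× down (reaching b3), right to c3, up to c2, right to d2, 2× down (reaching d4) — 7 moves in all.
Check: all required cells visited; 7 ≤ 7 moves.

b1 -> b2 -> b3 -> c3 -> c2 -> d2 -> d3 -> d4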